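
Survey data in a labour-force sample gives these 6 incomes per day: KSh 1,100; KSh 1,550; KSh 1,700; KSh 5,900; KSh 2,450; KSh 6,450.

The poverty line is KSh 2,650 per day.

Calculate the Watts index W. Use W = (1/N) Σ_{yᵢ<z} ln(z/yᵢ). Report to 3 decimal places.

0.323

Below the line: KSh 1,100, KSh 1,550, KSh 1,700, KSh 2,450 (q = 4 of N = 6).
ln(z/y) terms: ln(2650/1100) = 0.8792; ln(2650/1550) = 0.5363; ln(2650/1700) = 0.4439; ln(2650/2450) = 0.0785.
W = 1.937957 / 6 = 0.323.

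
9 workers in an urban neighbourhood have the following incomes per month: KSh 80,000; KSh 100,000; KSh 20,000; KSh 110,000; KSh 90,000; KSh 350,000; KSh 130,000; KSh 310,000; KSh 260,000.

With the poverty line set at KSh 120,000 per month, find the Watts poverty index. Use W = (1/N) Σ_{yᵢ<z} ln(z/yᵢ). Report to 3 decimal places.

Below z: KSh 20,000, KSh 80,000, KSh 90,000, KSh 100,000, KSh 110,000 (q = 5 of N = 9).
ln(z/y) terms: ln(120000/20000) = 1.7918; ln(120000/80000) = 0.4055; ln(120000/90000) = 0.2877; ln(120000/100000) = 0.1823; ln(120000/110000) = 0.0870.
W = 2.754240 / 9 = 0.306.

0.306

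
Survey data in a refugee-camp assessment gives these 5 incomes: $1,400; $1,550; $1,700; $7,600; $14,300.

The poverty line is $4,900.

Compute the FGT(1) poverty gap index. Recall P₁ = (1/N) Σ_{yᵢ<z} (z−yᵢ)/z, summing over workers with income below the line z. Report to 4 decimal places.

Below z: $1,400, $1,550, $1,700 (q = 3 of N = 5).
Shortfall ratios: (4900−1400)/4900 = 0.7143; (4900−1550)/4900 = 0.6837; (4900−1700)/4900 = 0.6531.
Σ = 2.051020. Dividing by the full population N = 5 gives P₁ = 0.4102.

0.4102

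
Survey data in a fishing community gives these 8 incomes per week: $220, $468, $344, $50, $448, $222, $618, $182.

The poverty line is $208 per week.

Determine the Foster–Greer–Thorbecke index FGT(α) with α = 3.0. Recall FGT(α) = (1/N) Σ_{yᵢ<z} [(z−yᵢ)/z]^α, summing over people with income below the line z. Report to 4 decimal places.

0.0550

Below z: $50, $182 (q = 2 of N = 8).
Relative gaps: (208−50)/208 = 0.7596; (208−182)/208 = 0.1250.
Raised to α = 3.0: 0.43831; 0.00195.
Sum = 0.440263; FGT(3.0) = 0.440263 / 8 = 0.0550.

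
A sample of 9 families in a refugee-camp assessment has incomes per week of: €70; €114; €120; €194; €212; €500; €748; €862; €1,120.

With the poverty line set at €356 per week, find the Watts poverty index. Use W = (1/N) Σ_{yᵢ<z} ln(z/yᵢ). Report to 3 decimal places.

0.553

Poor units: €70, €114, €120, €194, €212 (q = 5 of N = 9).
Log shortfalls: ln(356/70) = 1.6264; ln(356/114) = 1.1387; ln(356/120) = 1.0874; ln(356/194) = 0.6071; ln(356/212) = 0.5183.
W = 4.978024 / 9 = 0.553.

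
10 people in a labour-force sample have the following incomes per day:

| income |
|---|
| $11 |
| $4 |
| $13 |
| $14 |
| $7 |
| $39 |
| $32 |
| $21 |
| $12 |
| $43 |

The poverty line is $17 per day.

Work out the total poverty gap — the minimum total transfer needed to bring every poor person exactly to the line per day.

Incomes under z: $4, $7, $11, $12, $13, $14 (q = 6 of N = 10).
Individual gaps: 17−4 = 13; 17−7 = 10; 17−11 = 6; 17−12 = 5; 17−13 = 4; 17−14 = 3.
Aggregate gap = $41.

$41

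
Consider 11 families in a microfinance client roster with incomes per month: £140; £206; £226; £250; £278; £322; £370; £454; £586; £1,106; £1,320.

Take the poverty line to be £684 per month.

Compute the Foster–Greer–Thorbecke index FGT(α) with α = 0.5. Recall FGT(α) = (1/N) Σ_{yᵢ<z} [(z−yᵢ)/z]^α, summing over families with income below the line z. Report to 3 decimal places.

Incomes under z: £140, £206, £226, £250, £278, £322, £370, £454, £586 (q = 9 of N = 11).
Relative gaps: (684−140)/684 = 0.7953; (684−206)/684 = 0.6988; (684−226)/684 = 0.6696; (684−250)/684 = 0.6345; (684−278)/684 = 0.5936; (684−322)/684 = 0.5292; (684−370)/684 = 0.4591; (684−454)/684 = 0.3363; (684−586)/684 = 0.1433.
Raised to α = 0.5: 0.89181; 0.83596; 0.81829; 0.79656; 0.77043; 0.72749; 0.67754; 0.57988; 0.37852.
Sum = 6.476469; FGT(0.5) = 6.476469 / 11 = 0.589.

0.589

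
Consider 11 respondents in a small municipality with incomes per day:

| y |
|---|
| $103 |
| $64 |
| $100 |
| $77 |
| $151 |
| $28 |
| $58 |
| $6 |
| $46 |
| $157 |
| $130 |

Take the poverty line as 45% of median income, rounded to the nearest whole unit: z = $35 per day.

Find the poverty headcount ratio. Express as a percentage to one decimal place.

18.2%

2 of the 11 respondents have income below $35.
H = 2/11 = 18.2%.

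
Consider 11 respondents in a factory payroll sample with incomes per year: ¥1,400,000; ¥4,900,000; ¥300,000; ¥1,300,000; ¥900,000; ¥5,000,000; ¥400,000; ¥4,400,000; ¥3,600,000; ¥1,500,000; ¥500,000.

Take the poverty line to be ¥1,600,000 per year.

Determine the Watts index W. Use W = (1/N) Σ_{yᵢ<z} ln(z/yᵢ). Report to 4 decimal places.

0.4731

Poor units: ¥300,000, ¥400,000, ¥500,000, ¥900,000, ¥1,300,000, ¥1,400,000, ¥1,500,000 (q = 7 of N = 11).
Log gaps: ln(1600000/300000) = 1.6740; ln(1600000/400000) = 1.3863; ln(1600000/500000) = 1.1632; ln(1600000/900000) = 0.5754; ln(1600000/1300000) = 0.2076; ln(1600000/1400000) = 0.1335; ln(1600000/1500000) = 0.0645.
W = 5.204495 / 11 = 0.4731.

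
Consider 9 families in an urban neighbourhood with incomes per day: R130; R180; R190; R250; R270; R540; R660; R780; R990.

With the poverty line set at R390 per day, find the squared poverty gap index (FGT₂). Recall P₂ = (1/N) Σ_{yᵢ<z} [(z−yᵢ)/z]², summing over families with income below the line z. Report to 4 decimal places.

0.1357

Incomes under z: R130, R180, R190, R250, R270 (q = 5 of N = 9).
Shortfall ratios: (390−130)/390 = 0.6667; (390−180)/390 = 0.5385; (390−190)/390 = 0.5128; (390−250)/390 = 0.3590; (390−270)/390 = 0.3077.
Squared: 0.4444; 0.2899; 0.2630; 0.1289; 0.0947.
Sum = 1.220907; P₂ = 1.220907 / 9 = 0.1357.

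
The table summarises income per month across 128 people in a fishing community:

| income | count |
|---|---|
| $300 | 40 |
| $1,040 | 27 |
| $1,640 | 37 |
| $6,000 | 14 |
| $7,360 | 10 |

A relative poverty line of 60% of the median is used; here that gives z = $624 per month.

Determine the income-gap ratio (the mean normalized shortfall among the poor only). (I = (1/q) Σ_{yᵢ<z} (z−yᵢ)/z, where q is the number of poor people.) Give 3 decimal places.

Poor units: 40×$300 (q = 40 of N = 128).
Shortfall ratios (z−y)/z: 0.5192 (×40); sum = 20.769231.
The income-gap ratio divides by q (the poor only): 20.769231 / 40 = 0.519.

0.519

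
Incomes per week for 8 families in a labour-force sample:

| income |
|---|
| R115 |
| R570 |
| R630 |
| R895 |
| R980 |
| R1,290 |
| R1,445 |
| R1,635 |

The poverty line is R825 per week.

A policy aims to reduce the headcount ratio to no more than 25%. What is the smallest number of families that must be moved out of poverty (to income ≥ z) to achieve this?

Currently q = 3 of N = 8 are below the line (H = 0.375).
A headcount ratio of at most 25% allows at most ⌊0.25 × 8⌋ = 2 poor families.
So at least 3 − 2 = 1 must be lifted.

1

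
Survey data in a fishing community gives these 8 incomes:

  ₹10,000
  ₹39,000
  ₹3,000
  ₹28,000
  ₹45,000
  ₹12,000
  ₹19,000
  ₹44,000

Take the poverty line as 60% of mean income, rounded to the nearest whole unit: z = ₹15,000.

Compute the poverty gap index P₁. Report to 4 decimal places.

0.1667

Incomes under z: ₹3,000, ₹10,000, ₹12,000 (q = 3 of N = 8).
Gap ratios (z−y)/z: (15000−3000)/15000 = 0.8000; (15000−10000)/15000 = 0.3333; (15000−12000)/15000 = 0.2000.
Σ = 1.333333. Dividing by the full population N = 8 gives P₁ = 0.1667.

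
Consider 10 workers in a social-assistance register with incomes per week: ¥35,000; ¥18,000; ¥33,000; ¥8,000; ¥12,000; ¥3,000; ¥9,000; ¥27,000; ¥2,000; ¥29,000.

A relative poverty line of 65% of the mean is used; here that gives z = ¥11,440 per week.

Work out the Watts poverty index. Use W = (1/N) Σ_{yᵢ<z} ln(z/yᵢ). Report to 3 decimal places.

0.368

Below the line: ¥2,000, ¥3,000, ¥8,000, ¥9,000 (q = 4 of N = 10).
ln(z/y) terms: ln(11440/2000) = 1.7440; ln(11440/3000) = 1.3385; ln(11440/8000) = 0.3577; ln(11440/9000) = 0.2399.
W = 3.680038 / 10 = 0.368.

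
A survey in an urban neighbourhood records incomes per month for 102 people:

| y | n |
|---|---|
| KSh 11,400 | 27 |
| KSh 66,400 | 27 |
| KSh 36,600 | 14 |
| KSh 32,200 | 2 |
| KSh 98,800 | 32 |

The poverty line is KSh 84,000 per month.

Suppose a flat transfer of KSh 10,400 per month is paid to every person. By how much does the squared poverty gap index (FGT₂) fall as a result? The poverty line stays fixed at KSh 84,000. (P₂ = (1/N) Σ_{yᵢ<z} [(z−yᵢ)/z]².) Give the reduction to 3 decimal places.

0.082

Before: below the line — 27×KSh 11,400, 2×KSh 32,200, 14×KSh 36,600, 27×KSh 66,400; squared poverty gap index (FGT₂) = 0.26051.
After the KSh 10,400 transfer: below the line — 27×KSh 21,800, 2×KSh 42,600, 14×KSh 47,000, 27×KSh 76,800; squared poverty gap index (FGT₂) = 0.17848.
Reduction = 0.26051 − 0.17848 = 0.082.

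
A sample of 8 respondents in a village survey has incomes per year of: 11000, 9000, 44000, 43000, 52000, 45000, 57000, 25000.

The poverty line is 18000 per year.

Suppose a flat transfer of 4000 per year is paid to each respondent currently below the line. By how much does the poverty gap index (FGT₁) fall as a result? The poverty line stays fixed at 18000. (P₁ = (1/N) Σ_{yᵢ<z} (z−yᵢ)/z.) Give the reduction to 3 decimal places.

0.056

Before: below the line — 9000, 11000; poverty gap index (FGT₁) = 0.11111.
After the 4000 transfer: below the line — 13000, 15000; poverty gap index (FGT₁) = 0.05556.
Reduction = 0.11111 − 0.05556 = 0.056.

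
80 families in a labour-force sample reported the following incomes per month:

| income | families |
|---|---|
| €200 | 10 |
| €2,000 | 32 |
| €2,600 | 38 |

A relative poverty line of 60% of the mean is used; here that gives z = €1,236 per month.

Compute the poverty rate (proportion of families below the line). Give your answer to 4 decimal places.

0.1250

10 of the 80 families have income below €1,236.
H = 10/80 = 0.1250.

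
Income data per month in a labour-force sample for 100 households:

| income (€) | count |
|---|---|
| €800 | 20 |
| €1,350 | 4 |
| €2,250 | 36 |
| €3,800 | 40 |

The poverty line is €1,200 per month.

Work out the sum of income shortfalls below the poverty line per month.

€8,000

Poor units: 20×€800 (q = 20 of N = 100).
Individual gaps: 20×(1200−800) = 8000.
Aggregate gap = €8,000.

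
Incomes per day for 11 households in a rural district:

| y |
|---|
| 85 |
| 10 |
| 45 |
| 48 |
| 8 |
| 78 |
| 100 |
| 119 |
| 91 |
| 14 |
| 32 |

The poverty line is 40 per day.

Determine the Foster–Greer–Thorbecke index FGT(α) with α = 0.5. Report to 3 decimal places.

0.274

Below the line: 8, 10, 14, 32 (q = 4 of N = 11).
Gap ratios (z−y)/z: (40−8)/40 = 0.8000; (40−10)/40 = 0.7500; (40−14)/40 = 0.6500; (40−32)/40 = 0.2000.
Raised to α = 0.5: 0.89443; 0.86603; 0.80623; 0.44721.
Sum = 3.013892; FGT(0.5) = 3.013892 / 11 = 0.274.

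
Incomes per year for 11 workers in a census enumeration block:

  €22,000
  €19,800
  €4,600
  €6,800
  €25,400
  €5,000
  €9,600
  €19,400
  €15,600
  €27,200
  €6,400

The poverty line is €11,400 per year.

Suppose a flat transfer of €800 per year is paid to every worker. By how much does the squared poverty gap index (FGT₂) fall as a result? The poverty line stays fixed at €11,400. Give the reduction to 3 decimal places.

0.025

Before: below the line — €4,600, €5,000, €6,400, €6,800, €9,600; squared poverty gap index (FGT₂) = 0.09555.
After the €800 transfer: below the line — €5,400, €5,800, €7,200, €7,600, €10,400; squared poverty gap index (FGT₂) = 0.07026.
Reduction = 0.09555 − 0.07026 = 0.025.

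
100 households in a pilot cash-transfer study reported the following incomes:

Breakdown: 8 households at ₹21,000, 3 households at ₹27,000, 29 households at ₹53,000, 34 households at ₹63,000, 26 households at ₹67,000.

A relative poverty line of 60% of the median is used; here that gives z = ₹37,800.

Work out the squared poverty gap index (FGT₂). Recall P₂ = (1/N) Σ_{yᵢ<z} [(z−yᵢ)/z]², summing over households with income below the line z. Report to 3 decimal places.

0.018

Incomes under z: 8×₹21,000, 3×₹27,000 (q = 11 of N = 100).
Shortfall ratios: (37800−21000)/37800 = 0.4444 (×8); (37800−27000)/37800 = 0.2857 (×3).
Squared: 0.1975 (×8); 0.0816 (×3).
Sum = 1.825145; P₂ = 1.825145 / 100 = 0.018.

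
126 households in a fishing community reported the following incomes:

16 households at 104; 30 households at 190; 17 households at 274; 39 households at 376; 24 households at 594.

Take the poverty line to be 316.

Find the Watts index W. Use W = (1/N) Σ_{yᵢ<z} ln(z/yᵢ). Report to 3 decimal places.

Below the line: 16×104, 30×190, 17×274 (q = 63 of N = 126).
Log shortfalls: ln(316/104) = 1.1114 (×16); ln(316/190) = 0.5087 (×30); ln(316/274) = 0.1426 (×17).
W = 35.467605 / 126 = 0.281.

0.281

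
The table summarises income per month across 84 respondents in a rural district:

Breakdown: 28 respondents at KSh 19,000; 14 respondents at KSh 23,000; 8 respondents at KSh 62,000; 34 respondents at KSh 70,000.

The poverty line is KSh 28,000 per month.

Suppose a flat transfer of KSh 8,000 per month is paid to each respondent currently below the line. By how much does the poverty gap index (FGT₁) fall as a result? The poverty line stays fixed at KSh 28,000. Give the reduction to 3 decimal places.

0.125

Before: below the line — 28×KSh 19,000, 14×KSh 23,000; poverty gap index (FGT₁) = 0.13690.
After the KSh 8,000 transfer: below the line — 28×KSh 27,000; poverty gap index (FGT₁) = 0.01190.
Reduction = 0.13690 − 0.01190 = 0.125.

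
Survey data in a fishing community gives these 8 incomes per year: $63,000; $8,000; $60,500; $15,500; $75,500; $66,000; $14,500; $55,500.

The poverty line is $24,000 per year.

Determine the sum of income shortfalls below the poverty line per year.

Below the line: $8,000, $14,500, $15,500 (q = 3 of N = 8).
Individual gaps: 24000−8000 = 16000; 24000−14500 = 9500; 24000−15500 = 8500.
Aggregate gap = $34,000.

$34,000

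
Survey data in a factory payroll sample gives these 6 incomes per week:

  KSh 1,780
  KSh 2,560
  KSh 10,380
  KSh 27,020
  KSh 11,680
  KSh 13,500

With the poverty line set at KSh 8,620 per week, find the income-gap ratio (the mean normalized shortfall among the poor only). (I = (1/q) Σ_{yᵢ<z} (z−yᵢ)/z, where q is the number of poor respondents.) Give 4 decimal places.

Incomes under z: KSh 1,780, KSh 2,560 (q = 2 of N = 6).
Shortfall ratios (z−y)/z: 0.7935, 0.7030; sum = 1.496520.
I averages over the q = 2 poor units only: 1.496520 / 2 = 0.7483.

0.7483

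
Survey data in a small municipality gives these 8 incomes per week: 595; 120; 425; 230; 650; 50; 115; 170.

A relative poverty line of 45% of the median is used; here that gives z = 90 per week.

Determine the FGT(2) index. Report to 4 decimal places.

0.0247

Incomes under z: 50 (q = 1 of N = 8).
Shortfall ratios: (90−50)/90 = 0.4444.
Squared: 0.1975.
Sum = 0.197531; P₂ = 0.197531 / 8 = 0.0247.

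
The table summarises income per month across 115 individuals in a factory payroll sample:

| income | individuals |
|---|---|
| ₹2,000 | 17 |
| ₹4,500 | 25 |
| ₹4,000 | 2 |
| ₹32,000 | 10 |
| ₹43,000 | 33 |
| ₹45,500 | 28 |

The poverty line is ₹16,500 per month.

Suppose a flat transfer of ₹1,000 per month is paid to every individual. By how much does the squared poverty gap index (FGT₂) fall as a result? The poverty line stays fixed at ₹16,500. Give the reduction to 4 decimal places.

Before: below the line — 17×₹2,000, 2×₹4,000, 25×₹4,500; squared poverty gap index (FGT₂) = 0.239126.
After the ₹1,000 transfer: below the line — 17×₹3,000, 2×₹5,000, 25×₹5,500; squared poverty gap index (FGT₂) = 0.204024.
Reduction = 0.239126 − 0.204024 = 0.0351.

0.0351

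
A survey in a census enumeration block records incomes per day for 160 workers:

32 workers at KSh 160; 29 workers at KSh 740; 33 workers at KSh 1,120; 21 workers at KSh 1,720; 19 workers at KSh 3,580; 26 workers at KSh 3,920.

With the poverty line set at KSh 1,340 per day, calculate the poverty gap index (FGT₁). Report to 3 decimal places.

0.291

Poor units: 32×KSh 160, 29×KSh 740, 33×KSh 1,120 (q = 94 of N = 160).
Normalized shortfalls: (1340−160)/1340 = 0.8806 (×32); (1340−740)/1340 = 0.4478 (×29); (1340−1120)/1340 = 0.1642 (×33).
Sum of shortfalls = 46.582090; P₁ averages over all N: 46.582090 / 160 = 0.291.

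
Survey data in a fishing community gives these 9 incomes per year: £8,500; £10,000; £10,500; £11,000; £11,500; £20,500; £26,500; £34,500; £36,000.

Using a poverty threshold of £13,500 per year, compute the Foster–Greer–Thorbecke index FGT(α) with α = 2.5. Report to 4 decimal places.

0.0182

Below the line: £8,500, £10,000, £10,500, £11,000, £11,500 (q = 5 of N = 9).
Normalized shortfalls: (13500−8500)/13500 = 0.3704; (13500−10000)/13500 = 0.2593; (13500−10500)/13500 = 0.2222; (13500−11000)/13500 = 0.1852; (13500−11500)/13500 = 0.1481.
Raised to α = 2.5: 0.08348; 0.03422; 0.02328; 0.01476; 0.00845.
Sum = 0.164191; FGT(2.5) = 0.164191 / 9 = 0.0182.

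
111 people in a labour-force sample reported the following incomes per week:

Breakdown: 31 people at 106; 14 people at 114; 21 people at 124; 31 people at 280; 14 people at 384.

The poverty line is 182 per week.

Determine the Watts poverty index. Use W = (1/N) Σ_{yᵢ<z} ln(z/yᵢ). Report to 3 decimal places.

0.283

Below the line: 31×106, 14×114, 21×124 (q = 66 of N = 111).
Log gaps: ln(182/106) = 0.5406 (×31); ln(182/114) = 0.4678 (×14); ln(182/124) = 0.3837 (×21).
W = 31.365138 / 111 = 0.283.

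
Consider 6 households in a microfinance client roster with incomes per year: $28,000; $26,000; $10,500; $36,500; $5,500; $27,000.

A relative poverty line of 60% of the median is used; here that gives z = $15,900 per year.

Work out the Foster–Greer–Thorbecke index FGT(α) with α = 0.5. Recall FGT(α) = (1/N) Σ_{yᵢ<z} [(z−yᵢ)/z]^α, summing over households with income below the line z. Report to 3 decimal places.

0.232

Below the line: $5,500, $10,500 (q = 2 of N = 6).
Relative gaps: (15900−5500)/15900 = 0.6541; (15900−10500)/15900 = 0.3396.
Raised to α = 0.5: 0.80876; 0.58277.
Sum = 1.391529; FGT(0.5) = 1.391529 / 6 = 0.232.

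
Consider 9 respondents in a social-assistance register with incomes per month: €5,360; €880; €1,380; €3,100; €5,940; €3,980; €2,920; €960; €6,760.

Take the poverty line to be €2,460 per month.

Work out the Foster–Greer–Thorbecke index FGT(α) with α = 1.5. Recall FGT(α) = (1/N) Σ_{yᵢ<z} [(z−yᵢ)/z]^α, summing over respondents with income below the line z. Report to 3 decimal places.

Poor units: €880, €960, €1,380 (q = 3 of N = 9).
Shortfall ratios: (2460−880)/2460 = 0.6423; (2460−960)/2460 = 0.6098; (2460−1380)/2460 = 0.4390.
Raised to α = 1.5: 0.51473; 0.47614; 0.29089.
Sum = 1.281766; FGT(1.5) = 1.281766 / 9 = 0.142.

0.142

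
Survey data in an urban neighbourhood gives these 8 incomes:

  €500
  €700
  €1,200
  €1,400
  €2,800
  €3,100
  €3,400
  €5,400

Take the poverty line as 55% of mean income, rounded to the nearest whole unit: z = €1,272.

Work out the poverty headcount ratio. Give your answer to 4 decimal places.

0.3750

3 of the 8 workers have income below €1,272.
H = 3/8 = 0.3750.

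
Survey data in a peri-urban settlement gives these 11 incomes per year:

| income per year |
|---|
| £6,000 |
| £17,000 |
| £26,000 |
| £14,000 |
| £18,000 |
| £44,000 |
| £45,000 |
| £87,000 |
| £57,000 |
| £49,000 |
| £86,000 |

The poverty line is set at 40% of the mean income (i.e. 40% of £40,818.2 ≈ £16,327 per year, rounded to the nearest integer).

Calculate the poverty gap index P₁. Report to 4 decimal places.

Incomes under z: £6,000, £14,000 (q = 2 of N = 11).
Gap ratios (z−y)/z: (16327−6000)/16327 = 0.6325; (16327−14000)/16327 = 0.1425.
Σ = 0.775035. Dividing by the full population N = 11 gives P₁ = 0.0705.

0.0705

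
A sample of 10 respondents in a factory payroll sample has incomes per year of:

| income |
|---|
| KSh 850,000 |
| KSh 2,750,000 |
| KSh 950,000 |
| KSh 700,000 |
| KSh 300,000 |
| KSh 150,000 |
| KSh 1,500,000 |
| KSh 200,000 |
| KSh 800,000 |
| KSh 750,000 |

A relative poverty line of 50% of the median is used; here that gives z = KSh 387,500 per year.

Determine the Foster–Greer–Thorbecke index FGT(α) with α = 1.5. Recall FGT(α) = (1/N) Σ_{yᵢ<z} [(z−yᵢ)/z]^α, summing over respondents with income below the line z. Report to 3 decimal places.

0.092

Below z: KSh 150,000, KSh 200,000, KSh 300,000 (q = 3 of N = 10).
Normalized shortfalls: (387500−150000)/387500 = 0.6129; (387500−200000)/387500 = 0.4839; (387500−300000)/387500 = 0.2258.
Raised to α = 1.5: 0.47983; 0.33658; 0.10730.
Sum = 0.923716; FGT(1.5) = 0.923716 / 10 = 0.092.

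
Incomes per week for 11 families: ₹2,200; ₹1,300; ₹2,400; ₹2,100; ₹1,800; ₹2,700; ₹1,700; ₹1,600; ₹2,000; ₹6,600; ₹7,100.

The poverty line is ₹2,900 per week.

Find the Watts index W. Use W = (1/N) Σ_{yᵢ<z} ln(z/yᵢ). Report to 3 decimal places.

Poor units: ₹1,300, ₹1,600, ₹1,700, ₹1,800, ₹2,000, ₹2,100, ₹2,200, ₹2,400, ₹2,700 (q = 9 of N = 11).
ln(z/y) terms: ln(2900/1300) = 0.8023; ln(2900/1600) = 0.5947; ln(2900/1700) = 0.5341; ln(2900/1800) = 0.4769; ln(2900/2000) = 0.3716; ln(2900/2100) = 0.3228; ln(2900/2200) = 0.2763; ln(2900/2400) = 0.1892; ln(2900/2700) = 0.0715.
W = 3.639351 / 11 = 0.331.

0.331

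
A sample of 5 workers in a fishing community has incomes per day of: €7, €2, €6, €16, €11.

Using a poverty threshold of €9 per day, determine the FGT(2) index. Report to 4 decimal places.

Below z: €2, €6, €7 (q = 3 of N = 5).
Gap ratios (z−y)/z: (9−2)/9 = 0.7778; (9−6)/9 = 0.3333; (9−7)/9 = 0.2222.
Squared: 0.6049; 0.1111; 0.0494.
Sum = 0.765432; P₂ = 0.765432 / 5 = 0.1531.

0.1531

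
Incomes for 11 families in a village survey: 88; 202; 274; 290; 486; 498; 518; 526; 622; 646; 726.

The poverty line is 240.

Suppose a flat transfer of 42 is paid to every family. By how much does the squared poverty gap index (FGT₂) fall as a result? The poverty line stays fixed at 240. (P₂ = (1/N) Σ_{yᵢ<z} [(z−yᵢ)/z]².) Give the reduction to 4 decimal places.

0.0196

Before: below the line — 88, 202; squared poverty gap index (FGT₂) = 0.038744.
After the 42 transfer: below the line — 130; squared poverty gap index (FGT₂) = 0.019097.
Reduction = 0.038744 − 0.019097 = 0.0196.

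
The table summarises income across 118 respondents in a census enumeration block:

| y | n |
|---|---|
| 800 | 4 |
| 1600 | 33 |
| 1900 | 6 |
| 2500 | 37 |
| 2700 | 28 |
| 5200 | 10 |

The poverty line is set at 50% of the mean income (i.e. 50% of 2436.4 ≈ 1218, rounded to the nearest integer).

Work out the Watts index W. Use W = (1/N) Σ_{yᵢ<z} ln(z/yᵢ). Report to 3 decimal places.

0.014

Below z: 4×800 (q = 4 of N = 118).
ln(z/y) terms: ln(1218/800) = 0.4204 (×4).
W = 1.681415 / 118 = 0.014.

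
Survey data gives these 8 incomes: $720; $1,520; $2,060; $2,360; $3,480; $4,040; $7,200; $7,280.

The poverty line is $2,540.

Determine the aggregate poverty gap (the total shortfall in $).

Below the line: $720, $1,520, $2,060, $2,360 (q = 4 of N = 8).
Individual gaps: 2540−720 = 1820; 2540−1520 = 1020; 2540−2060 = 480; 2540−2360 = 180.
Aggregate gap = $3,500.

$3,500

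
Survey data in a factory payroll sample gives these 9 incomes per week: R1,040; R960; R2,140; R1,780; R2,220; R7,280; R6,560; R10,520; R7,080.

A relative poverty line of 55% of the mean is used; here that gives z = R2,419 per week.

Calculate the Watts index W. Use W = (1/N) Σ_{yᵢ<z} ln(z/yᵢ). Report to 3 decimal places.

0.254

Incomes under z: R960, R1,040, R1,780, R2,140, R2,220 (q = 5 of N = 9).
Log shortfalls: ln(2419/960) = 0.9242; ln(2419/1040) = 0.8441; ln(2419/1780) = 0.3067; ln(2419/2140) = 0.1225; ln(2419/2220) = 0.0858.
W = 2.283446 / 9 = 0.254.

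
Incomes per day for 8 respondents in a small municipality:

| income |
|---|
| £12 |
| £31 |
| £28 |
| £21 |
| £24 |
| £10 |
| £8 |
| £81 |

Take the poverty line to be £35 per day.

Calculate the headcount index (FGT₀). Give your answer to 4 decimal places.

7 of the 8 respondents have income below £35.
H = 7/8 = 0.8750.

0.8750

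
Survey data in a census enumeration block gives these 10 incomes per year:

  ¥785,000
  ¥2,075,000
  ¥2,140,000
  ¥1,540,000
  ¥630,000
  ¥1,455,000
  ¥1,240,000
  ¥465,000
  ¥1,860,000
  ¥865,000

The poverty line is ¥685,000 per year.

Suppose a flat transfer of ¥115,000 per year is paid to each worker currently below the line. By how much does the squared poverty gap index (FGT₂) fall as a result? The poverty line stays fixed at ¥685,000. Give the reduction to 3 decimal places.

0.009

Before: below the line — ¥465,000, ¥630,000; squared poverty gap index (FGT₂) = 0.01096.
After the ¥115,000 transfer: below the line — ¥580,000; squared poverty gap index (FGT₂) = 0.00235.
Reduction = 0.01096 − 0.00235 = 0.009.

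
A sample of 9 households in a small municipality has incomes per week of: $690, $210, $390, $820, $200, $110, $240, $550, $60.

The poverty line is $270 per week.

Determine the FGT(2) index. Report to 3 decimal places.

0.121

Below the line: $60, $110, $200, $210, $240 (q = 5 of N = 9).
Shortfall ratios: (270−60)/270 = 0.7778; (270−110)/270 = 0.5926; (270−200)/270 = 0.2593; (270−210)/270 = 0.2222; (270−240)/270 = 0.1111.
Squared: 0.6049; 0.3512; 0.0672; 0.0494; 0.0123.
Sum = 1.085048; P₂ = 1.085048 / 9 = 0.121.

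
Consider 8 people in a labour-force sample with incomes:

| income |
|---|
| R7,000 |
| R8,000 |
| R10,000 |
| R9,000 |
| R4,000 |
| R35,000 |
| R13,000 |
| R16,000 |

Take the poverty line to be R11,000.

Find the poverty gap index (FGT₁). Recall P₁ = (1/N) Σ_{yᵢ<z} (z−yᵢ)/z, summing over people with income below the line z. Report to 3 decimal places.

0.193

Incomes under z: R4,000, R7,000, R8,000, R9,000, R10,000 (q = 5 of N = 8).
Relative gaps: (11000−4000)/11000 = 0.6364; (11000−7000)/11000 = 0.3636; (11000−8000)/11000 = 0.2727; (11000−9000)/11000 = 0.1818; (11000−10000)/11000 = 0.0909.
Sum of shortfalls = 1.545455; P₁ averages over all N: 1.545455 / 8 = 0.193.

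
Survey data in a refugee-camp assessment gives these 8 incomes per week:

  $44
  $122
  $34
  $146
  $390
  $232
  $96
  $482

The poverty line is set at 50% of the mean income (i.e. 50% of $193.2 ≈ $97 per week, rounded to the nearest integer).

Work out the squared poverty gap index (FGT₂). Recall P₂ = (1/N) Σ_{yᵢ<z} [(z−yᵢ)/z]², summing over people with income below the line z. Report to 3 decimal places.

Poor units: $34, $44, $96 (q = 3 of N = 8).
Shortfall ratios: (97−34)/97 = 0.6495; (97−44)/97 = 0.5464; (97−96)/97 = 0.0103.
Squared: 0.4218; 0.2985; 0.0001.
Sum = 0.720480; P₂ = 0.720480 / 8 = 0.090.

0.090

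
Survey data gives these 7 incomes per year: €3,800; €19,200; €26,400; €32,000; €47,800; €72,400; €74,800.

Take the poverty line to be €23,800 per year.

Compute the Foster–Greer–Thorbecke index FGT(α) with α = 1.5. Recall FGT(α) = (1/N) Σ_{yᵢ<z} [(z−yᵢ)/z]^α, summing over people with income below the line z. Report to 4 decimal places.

Below the line: €3,800, €19,200 (q = 2 of N = 7).
Normalized shortfalls: (23800−3800)/23800 = 0.8403; (23800−19200)/23800 = 0.1933.
Raised to α = 1.5: 0.77033; 0.08497.
Sum = 0.855306; FGT(1.5) = 0.855306 / 7 = 0.1222.

0.1222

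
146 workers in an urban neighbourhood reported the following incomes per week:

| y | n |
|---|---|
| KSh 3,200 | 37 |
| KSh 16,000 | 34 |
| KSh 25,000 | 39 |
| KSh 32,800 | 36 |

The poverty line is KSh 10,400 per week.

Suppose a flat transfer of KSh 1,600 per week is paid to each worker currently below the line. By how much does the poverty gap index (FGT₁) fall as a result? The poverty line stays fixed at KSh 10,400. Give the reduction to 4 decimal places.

Before: below the line — 37×KSh 3,200; poverty gap index (FGT₁) = 0.175448.
After the KSh 1,600 transfer: below the line — 37×KSh 4,800; poverty gap index (FGT₁) = 0.136459.
Reduction = 0.175448 − 0.136459 = 0.0390.

0.0390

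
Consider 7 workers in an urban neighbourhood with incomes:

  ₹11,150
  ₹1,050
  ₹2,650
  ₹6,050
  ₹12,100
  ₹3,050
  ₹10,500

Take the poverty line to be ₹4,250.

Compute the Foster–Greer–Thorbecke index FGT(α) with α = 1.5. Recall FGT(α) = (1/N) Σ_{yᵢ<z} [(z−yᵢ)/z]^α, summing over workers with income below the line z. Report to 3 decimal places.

Below the line: ₹1,050, ₹2,650, ₹3,050 (q = 3 of N = 7).
Gap ratios (z−y)/z: (4250−1050)/4250 = 0.7529; (4250−2650)/4250 = 0.3765; (4250−3050)/4250 = 0.2824.
Raised to α = 1.5: 0.65334; 0.23099; 0.15003.
Sum = 1.034369; FGT(1.5) = 1.034369 / 7 = 0.148.

0.148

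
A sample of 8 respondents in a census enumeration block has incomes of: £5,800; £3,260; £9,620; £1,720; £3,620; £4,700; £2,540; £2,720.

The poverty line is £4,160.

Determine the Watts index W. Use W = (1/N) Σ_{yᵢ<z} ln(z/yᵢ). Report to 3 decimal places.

0.273

Below z: £1,720, £2,540, £2,720, £3,260, £3,620 (q = 5 of N = 8).
Log gaps: ln(4160/1720) = 0.8832; ln(4160/2540) = 0.4934; ln(4160/2720) = 0.4249; ln(4160/3260) = 0.2438; ln(4160/3620) = 0.1390.
W = 2.184254 / 8 = 0.273.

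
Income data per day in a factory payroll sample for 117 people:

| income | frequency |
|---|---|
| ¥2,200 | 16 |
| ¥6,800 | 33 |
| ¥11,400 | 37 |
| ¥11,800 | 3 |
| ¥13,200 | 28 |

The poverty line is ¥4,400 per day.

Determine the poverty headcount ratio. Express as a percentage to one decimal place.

13.7%

16 of the 117 people have income below ¥4,400.
H = 16/117 = 13.7%.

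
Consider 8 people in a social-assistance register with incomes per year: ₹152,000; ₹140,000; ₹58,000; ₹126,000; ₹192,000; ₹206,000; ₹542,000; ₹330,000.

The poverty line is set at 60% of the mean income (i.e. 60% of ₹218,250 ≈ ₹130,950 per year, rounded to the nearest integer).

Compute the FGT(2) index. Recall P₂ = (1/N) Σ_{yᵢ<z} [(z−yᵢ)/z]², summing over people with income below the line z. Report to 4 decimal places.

0.0390

Poor units: ₹58,000, ₹126,000 (q = 2 of N = 8).
Shortfall ratios: (130950−58000)/130950 = 0.5571; (130950−126000)/130950 = 0.0378.
Squared: 0.3103; 0.0014.
Sum = 0.311770; P₂ = 0.311770 / 8 = 0.0390.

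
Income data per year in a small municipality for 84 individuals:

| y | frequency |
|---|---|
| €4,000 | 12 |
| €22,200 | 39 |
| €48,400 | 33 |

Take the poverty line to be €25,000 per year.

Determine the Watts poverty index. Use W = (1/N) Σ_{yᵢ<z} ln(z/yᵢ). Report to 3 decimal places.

Below z: 12×€4,000, 39×€22,200 (q = 51 of N = 84).
Log shortfalls: ln(25000/4000) = 1.8326 (×12); ln(25000/22200) = 0.1188 (×39).
W = 26.623535 / 84 = 0.317.

0.317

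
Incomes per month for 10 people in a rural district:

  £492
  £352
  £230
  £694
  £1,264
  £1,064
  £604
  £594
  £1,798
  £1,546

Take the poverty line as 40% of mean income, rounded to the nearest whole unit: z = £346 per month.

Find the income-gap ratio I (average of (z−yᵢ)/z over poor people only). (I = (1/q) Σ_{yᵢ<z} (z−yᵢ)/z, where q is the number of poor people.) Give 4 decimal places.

Poor units: £230 (q = 1 of N = 10).
Relative gaps: 0.3353; sum = 0.335260.
The income-gap ratio divides by q (the poor only): 0.335260 / 1 = 0.3353.

0.3353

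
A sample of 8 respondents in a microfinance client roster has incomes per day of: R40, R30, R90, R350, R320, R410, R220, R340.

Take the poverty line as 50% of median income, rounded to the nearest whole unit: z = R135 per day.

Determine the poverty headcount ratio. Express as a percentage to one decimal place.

37.5%

3 of the 8 respondents have income below R135.
H = 3/8 = 37.5%.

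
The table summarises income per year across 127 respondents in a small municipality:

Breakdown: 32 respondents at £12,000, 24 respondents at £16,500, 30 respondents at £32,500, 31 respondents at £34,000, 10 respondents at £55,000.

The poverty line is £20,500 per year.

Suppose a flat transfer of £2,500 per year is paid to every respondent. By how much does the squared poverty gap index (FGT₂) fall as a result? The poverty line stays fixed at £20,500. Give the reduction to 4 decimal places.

Before: below the line — 32×£12,000, 24×£16,500; squared poverty gap index (FGT₂) = 0.050514.
After the £2,500 transfer: below the line — 32×£14,500, 24×£19,000; squared poverty gap index (FGT₂) = 0.022596.
Reduction = 0.050514 − 0.022596 = 0.0279.

0.0279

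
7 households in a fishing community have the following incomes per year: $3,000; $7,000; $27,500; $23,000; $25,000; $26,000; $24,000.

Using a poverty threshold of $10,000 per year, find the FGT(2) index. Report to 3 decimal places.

Poor units: $3,000, $7,000 (q = 2 of N = 7).
Relative gaps: (10000−3000)/10000 = 0.7000; (10000−7000)/10000 = 0.3000.
Squared: 0.4900; 0.0900.
Sum = 0.580000; P₂ = 0.580000 / 7 = 0.083.

0.083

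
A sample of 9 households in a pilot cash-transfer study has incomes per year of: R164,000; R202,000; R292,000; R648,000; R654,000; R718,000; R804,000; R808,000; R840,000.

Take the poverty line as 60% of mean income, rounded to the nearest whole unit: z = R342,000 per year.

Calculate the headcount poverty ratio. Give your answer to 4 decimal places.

3 of the 9 households have income below R342,000.
H = 3/9 = 0.3333.

0.3333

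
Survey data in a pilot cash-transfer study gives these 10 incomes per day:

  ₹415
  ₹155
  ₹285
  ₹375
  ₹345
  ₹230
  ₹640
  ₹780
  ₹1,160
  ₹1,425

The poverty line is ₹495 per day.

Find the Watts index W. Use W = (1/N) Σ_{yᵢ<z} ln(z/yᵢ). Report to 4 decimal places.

0.3295

Poor units: ₹155, ₹230, ₹285, ₹345, ₹375, ₹415 (q = 6 of N = 10).
Log shortfalls: ln(495/155) = 1.1611; ln(495/230) = 0.7665; ln(495/285) = 0.5521; ln(495/345) = 0.3610; ln(495/375) = 0.2776; ln(495/415) = 0.1763.
W = 3.294604 / 10 = 0.3295.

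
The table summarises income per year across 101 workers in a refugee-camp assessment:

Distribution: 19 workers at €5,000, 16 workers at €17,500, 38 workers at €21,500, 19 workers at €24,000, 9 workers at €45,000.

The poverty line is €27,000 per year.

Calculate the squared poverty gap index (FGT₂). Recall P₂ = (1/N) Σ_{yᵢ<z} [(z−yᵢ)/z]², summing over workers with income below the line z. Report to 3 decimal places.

0.162

Below z: 19×€5,000, 16×€17,500, 38×€21,500, 19×€24,000 (q = 92 of N = 101).
Normalized shortfalls: (27000−5000)/27000 = 0.8148 (×19); (27000−17500)/27000 = 0.3519 (×16); (27000−21500)/27000 = 0.2037 (×38); (27000−24000)/27000 = 0.1111 (×19).
Squared: 0.6639 (×19); 0.1238 (×16); 0.0415 (×38); 0.0123 (×19).
Sum = 16.406722; P₂ = 16.406722 / 101 = 0.162.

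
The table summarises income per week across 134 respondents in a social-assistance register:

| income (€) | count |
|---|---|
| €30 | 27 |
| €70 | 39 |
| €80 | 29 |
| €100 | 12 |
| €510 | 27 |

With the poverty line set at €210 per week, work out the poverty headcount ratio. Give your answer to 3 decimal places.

107 of the 134 respondents have income below €210.
H = 107/134 = 0.799.

0.799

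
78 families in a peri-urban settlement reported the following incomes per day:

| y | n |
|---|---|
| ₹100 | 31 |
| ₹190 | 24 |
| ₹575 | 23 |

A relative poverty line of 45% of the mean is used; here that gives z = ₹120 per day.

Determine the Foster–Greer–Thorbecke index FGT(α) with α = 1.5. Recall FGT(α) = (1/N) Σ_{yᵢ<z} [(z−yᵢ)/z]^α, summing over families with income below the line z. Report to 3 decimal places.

Below z: 31×₹100 (q = 31 of N = 78).
Gap ratios (z−y)/z: (120−100)/120 = 0.1667 (×31).
Raised to α = 1.5: 0.06804 (×31).
Sum = 2.109283; FGT(1.5) = 2.109283 / 78 = 0.027.

0.027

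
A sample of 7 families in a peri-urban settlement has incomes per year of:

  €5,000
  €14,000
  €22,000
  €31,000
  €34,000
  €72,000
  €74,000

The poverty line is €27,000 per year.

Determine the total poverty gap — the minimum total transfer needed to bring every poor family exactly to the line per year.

€40,000

Below z: €5,000, €14,000, €22,000 (q = 3 of N = 7).
Individual gaps: 27000−5000 = 22000; 27000−14000 = 13000; 27000−22000 = 5000.
Aggregate gap = €40,000.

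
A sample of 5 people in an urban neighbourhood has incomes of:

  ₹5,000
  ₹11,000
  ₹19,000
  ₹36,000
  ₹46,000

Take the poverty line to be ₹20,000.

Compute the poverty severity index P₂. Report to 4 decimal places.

0.1535

Below the line: ₹5,000, ₹11,000, ₹19,000 (q = 3 of N = 5).
Relative gaps: (20000−5000)/20000 = 0.7500; (20000−11000)/20000 = 0.4500; (20000−19000)/20000 = 0.0500.
Squared: 0.5625; 0.2025; 0.0025.
Sum = 0.767500; P₂ = 0.767500 / 5 = 0.1535.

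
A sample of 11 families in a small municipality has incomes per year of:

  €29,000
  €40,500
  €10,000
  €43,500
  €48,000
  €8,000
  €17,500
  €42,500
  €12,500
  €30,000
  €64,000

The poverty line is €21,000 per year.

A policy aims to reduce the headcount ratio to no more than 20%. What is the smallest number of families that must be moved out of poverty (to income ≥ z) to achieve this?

4 of the 11 families are poor, so H = 4/11 = 0.364.
A headcount ratio of at most 20% allows at most ⌊0.20 × 11⌋ = 2 poor families.
So at least 4 − 2 = 2 must be lifted.

2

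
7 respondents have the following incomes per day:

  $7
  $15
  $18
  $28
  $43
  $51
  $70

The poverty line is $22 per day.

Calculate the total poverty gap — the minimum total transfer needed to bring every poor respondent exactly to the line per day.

Incomes under z: $7, $15, $18 (q = 3 of N = 7).
Individual gaps: 22−7 = 15; 22−15 = 7; 22−18 = 4.
Aggregate gap = $26.

$26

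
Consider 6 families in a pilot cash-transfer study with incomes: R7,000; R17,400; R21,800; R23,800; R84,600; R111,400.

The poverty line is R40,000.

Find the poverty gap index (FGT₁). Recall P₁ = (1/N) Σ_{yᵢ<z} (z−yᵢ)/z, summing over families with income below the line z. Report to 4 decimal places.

Poor units: R7,000, R17,400, R21,800, R23,800 (q = 4 of N = 6).
Normalized shortfalls: (40000−7000)/40000 = 0.8250; (40000−17400)/40000 = 0.5650; (40000−21800)/40000 = 0.4550; (40000−23800)/40000 = 0.4050.
Sum of shortfalls = 2.250000; P₁ averages over all N: 2.250000 / 6 = 0.3750.

0.3750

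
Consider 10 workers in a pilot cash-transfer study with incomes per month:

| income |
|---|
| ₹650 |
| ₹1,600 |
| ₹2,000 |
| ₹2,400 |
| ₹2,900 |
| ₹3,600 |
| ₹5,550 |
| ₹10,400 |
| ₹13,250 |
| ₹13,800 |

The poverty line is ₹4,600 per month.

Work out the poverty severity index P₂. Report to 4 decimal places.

0.1895

Below z: ₹650, ₹1,600, ₹2,000, ₹2,400, ₹2,900, ₹3,600 (q = 6 of N = 10).
Normalized shortfalls: (4600−650)/4600 = 0.8587; (4600−1600)/4600 = 0.6522; (4600−2000)/4600 = 0.5652; (4600−2400)/4600 = 0.4783; (4600−2900)/4600 = 0.3696; (4600−3600)/4600 = 0.2174.
Squared: 0.7374; 0.4253; 0.3195; 0.2287; 0.1366; 0.0473.
Sum = 1.894731; P₂ = 1.894731 / 10 = 0.1895.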